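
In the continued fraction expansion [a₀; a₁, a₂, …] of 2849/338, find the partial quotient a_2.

3

Apply division with remainder until the remainder is 0:
2849 = 8·338 + 145, so a_0 = 8
338 = 2·145 + 48, so a_1 = 2
145 = 3·48 + 1, so a_2 = 3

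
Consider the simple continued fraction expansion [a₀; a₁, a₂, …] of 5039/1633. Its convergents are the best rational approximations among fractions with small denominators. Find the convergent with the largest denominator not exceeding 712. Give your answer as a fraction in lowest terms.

108/35

List convergents until the denominator exceeds the bound:
a_0 = 3: 3/1  (≤ bound)
a_1 = 11: 34/11  (≤ bound)
a_2 = 1: 37/12  (≤ bound)
a_3 = 1: 71/23  (≤ bound)
a_4 = 1: 108/35  (≤ bound)
a_5 = 46: 5039/1633  (> 712, stop)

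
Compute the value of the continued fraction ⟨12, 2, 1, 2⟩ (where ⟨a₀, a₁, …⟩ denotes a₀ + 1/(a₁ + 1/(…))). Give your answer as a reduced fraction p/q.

99/8

Starting at the tail and folding back:
Start with 2.
1 + 1/(2/1) = 1 + 1/2 = 3/2
2 + 1/(3/2) = 2 + 2/3 = 8/3
12 + 1/(8/3) = 12 + 3/8 = 99/8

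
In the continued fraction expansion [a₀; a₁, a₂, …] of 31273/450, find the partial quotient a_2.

55

31273 ÷ 450 → quotient 69, remainder 223
450 ÷ 223 → quotient 2, remainder 4
223 ÷ 4 → quotient 55, remainder 3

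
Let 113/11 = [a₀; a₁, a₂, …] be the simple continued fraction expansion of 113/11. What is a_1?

3

Apply division with remainder until the remainder is 0:
113 = 10·11 + 3, so a_0 = 10
11 = 3·3 + 2, so a_1 = 3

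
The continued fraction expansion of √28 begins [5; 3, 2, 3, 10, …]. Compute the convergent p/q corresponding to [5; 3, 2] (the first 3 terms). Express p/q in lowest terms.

37/7

Collapse the nested fraction from the inside out:
Start with 2.
3 + 1/(2/1) = 3 + 1/2 = 7/2
5 + 1/(7/2) = 5 + 2/7 = 37/7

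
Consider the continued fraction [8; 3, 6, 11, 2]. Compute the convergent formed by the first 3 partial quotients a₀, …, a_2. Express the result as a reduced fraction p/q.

Start with 6.
3 + 1/(6/1) = 3 + 1/6 = 19/6
8 + 1/(19/6) = 8 + 6/19 = 158/19

158/19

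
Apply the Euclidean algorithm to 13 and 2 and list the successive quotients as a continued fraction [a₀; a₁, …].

[6; 2]

13 ÷ 2 → quotient 6, remainder 1
2 ÷ 1 → quotient 2, remainder 0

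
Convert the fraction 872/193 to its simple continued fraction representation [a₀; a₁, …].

[4; 1, 1, 13, 3, 2]

872 = 4·193 + 100, so a_0 = 4
193 = 1·100 + 93, so a_1 = 1
100 = 1·93 + 7, so a_2 = 1
93 = 13·7 + 2, so a_3 = 13
7 = 3·2 + 1, so a_4 = 3
2 = 2·1 + 0, so a_5 = 2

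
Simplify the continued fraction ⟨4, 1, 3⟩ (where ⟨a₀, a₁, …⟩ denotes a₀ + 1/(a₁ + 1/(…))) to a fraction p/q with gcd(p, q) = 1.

19/4

a_0 = 4: 4/1
a_1 = 1: 5/1
a_2 = 3: 19/4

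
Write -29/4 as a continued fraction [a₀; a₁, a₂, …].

[-8; 1, 3]

Apply division with remainder until the remainder is 0:
⌊-29/4⌋ = -8, remainder 3
⌊4/3⌋ = 1, remainder 1
⌊3/1⌋ = 3, remainder 0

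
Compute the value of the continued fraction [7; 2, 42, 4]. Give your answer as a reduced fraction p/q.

2563/342

Work from the innermost term outward:
Start with 4.
42 + 1/(4/1) = 42 + 1/4 = 169/4
2 + 1/(169/4) = 2 + 4/169 = 342/169
7 + 1/(342/169) = 7 + 169/342 = 2563/342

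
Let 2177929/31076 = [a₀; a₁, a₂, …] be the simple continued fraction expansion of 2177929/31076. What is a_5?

14

Repeatedly divide and take the remainder:
⌊2177929/31076⌋ = 70, remainder 2609
⌊31076/2609⌋ = 11, remainder 2377
⌊2609/2377⌋ = 1, remainder 232
⌊2377/232⌋ = 10, remainder 57
⌊232/57⌋ = 4, remainder 4
⌊57/4⌋ = 14, remainder 1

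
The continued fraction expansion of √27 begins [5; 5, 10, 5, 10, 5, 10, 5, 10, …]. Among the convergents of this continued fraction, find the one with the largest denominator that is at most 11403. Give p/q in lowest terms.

13775/2651

a_0 = 5: 5/1  (≤ bound)
a_1 = 5: 26/5  (≤ bound)
a_2 = 10: 265/51  (≤ bound)
a_3 = 5: 1351/260  (≤ bound)
a_4 = 10: 13775/2651  (≤ bound)
a_5 = 5: 70226/13515  (> 11403, stop)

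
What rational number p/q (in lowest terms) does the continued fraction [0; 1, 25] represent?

Build up convergents one term at a time:
a_0 = 0: 0/1
a_1 = 1: 1/1
a_2 = 25: 25/26

25/26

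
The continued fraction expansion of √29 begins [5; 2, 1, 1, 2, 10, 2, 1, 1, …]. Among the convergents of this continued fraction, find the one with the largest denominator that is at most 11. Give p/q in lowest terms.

a_0 = 5: 5/1  (≤ bound)
a_1 = 2: 11/2  (≤ bound)
a_2 = 1: 16/3  (≤ bound)
a_3 = 1: 27/5  (≤ bound)
a_4 = 2: 70/13  (> 11, stop)

27/5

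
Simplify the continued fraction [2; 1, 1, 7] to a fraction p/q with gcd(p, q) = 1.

38/15

a_0 = 2: 2/1
a_1 = 1: 3/1
a_2 = 1: 5/2
a_3 = 7: 38/15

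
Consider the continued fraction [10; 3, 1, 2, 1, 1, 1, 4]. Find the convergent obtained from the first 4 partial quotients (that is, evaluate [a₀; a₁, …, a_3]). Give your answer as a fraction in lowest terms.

Use the convergent recurrence hₖ = aₖ·hₖ₋₁ + hₖ₋₂ (and likewise for the denominators kₖ):
a_0 = 10: 10/1
a_1 = 3: 31/3
a_2 = 1: 41/4
a_3 = 2: 113/11

113/11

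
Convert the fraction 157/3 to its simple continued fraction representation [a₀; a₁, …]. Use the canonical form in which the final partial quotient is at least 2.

157 = 52·3 + 1, so a_0 = 52
3 = 3·1 + 0, so a_1 = 3

[52; 3]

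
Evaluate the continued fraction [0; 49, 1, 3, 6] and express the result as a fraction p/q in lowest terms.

25/1244

Starting at the tail and folding back:
Start with 6.
3 + 1/(6/1) = 3 + 1/6 = 19/6
1 + 1/(19/6) = 1 + 6/19 = 25/19
49 + 1/(25/19) = 49 + 19/25 = 1244/25
0 + 1/(1244/25) = 0 + 25/1244 = 25/1244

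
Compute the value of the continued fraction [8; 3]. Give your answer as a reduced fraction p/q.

25/3

a_0 = 8: 8/1
a_1 = 3: 25/3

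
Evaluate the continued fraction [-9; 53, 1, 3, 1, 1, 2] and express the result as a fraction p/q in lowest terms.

-11110/1237

Collapse the nested fraction from the inside out:
Start with 2.
1 + 1/(2/1) = 1 + 1/2 = 3/2
1 + 1/(3/2) = 1 + 2/3 = 5/3
3 + 1/(5/3) = 3 + 3/5 = 18/5
1 + 1/(18/5) = 1 + 5/18 = 23/18
53 + 1/(23/18) = 53 + 18/23 = 1237/23
-9 + 1/(1237/23) = -9 + 23/1237 = -11110/1237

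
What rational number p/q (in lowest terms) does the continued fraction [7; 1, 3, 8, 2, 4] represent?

2428/313

Collapse the nested fraction from the inside out:
Start with 4.
2 + 1/(4/1) = 2 + 1/4 = 9/4
8 + 1/(9/4) = 8 + 4/9 = 76/9
3 + 1/(76/9) = 3 + 9/76 = 237/76
1 + 1/(237/76) = 1 + 76/237 = 313/237
7 + 1/(313/237) = 7 + 237/313 = 2428/313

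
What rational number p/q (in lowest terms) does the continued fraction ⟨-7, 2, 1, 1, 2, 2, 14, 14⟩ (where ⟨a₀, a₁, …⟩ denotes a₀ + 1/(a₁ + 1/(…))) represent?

-41589/6289

a_0 = -7: -7/1
a_1 = 2: -13/2
a_2 = 1: -20/3
a_3 = 1: -33/5
a_4 = 2: -86/13
a_5 = 2: -205/31
a_6 = 14: -2956/447
a_7 = 14: -41589/6289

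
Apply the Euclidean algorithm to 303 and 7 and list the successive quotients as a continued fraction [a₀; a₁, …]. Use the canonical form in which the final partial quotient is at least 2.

[43; 3, 2]

303 = 43·7 + 2, so a_0 = 43
7 = 3·2 + 1, so a_1 = 3
2 = 2·1 + 0, so a_2 = 2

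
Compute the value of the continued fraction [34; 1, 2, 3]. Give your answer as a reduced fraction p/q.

347/10

Start with 3.
2 + 1/(3/1) = 2 + 1/3 = 7/3
1 + 1/(7/3) = 1 + 3/7 = 10/7
34 + 1/(10/7) = 34 + 7/10 = 347/10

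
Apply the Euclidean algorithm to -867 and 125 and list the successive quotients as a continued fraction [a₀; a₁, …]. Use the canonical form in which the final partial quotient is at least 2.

[-7; 15, 1, 1, 1, 2]

-867 = -7·125 + 8, so a_0 = -7
125 = 15·8 + 5, so a_1 = 15
8 = 1·5 + 3, so a_2 = 1
5 = 1·3 + 2, so a_3 = 1
3 = 1·2 + 1, so a_4 = 1
2 = 2·1 + 0, so a_5 = 2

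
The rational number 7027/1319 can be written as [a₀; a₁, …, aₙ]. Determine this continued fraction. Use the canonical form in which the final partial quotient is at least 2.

7027 ÷ 1319 → quotient 5, remainder 432
1319 ÷ 432 → quotient 3, remainder 23
432 ÷ 23 → quotient 18, remainder 18
23 ÷ 18 → quotient 1, remainder 5
18 ÷ 5 → quotient 3, remainder 3
5 ÷ 3 → quotient 1, remainder 2
3 ÷ 2 → quotient 1, remainder 1
2 ÷ 1 → quotient 2, remainder 0

[5; 3, 18, 1, 3, 1, 1, 2]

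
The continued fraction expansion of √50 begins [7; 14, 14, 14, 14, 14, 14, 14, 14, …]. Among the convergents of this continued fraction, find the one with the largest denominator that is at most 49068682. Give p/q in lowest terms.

a_0 = 7: 7/1  (≤ bound)
a_1 = 14: 99/14  (≤ bound)
a_2 = 14: 1393/197  (≤ bound)
a_3 = 14: 19601/2772  (≤ bound)
a_4 = 14: 275807/39005  (≤ bound)
a_5 = 14: 3880899/548842  (≤ bound)
a_6 = 14: 54608393/7722793  (≤ bound)
a_7 = 14: 768398401/108667944  (> 49068682, stop)

54608393/7722793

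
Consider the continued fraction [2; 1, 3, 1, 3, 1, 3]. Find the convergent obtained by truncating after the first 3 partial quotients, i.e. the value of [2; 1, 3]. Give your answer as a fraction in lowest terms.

a_0 = 2: 2/1
a_1 = 1: 3/1
a_2 = 3: 11/4

11/4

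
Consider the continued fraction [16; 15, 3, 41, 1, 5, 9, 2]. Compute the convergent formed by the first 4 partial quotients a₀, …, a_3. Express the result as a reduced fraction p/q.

30540/1901

Build up convergents one term at a time:
a_0 = 16: 16/1
a_1 = 15: 241/15
a_2 = 3: 739/46
a_3 = 41: 30540/1901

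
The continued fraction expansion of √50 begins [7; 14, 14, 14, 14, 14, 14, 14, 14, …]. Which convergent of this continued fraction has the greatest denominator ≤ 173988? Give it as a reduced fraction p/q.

275807/39005

a_0 = 7: 7/1  (≤ bound)
a_1 = 14: 99/14  (≤ bound)
a_2 = 14: 1393/197  (≤ bound)
a_3 = 14: 19601/2772  (≤ bound)
a_4 = 14: 275807/39005  (≤ bound)
a_5 = 14: 3880899/548842  (> 173988, stop)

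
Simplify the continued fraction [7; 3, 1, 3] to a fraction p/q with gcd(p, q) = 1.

109/15

Compute successive convergents:
a_0 = 7: 7/1
a_1 = 3: 22/3
a_2 = 1: 29/4
a_3 = 3: 109/15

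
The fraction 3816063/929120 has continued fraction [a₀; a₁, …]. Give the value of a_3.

3816063 ÷ 929120 → quotient 4, remainder 99583
929120 ÷ 99583 → quotient 9, remainder 32873
99583 ÷ 32873 → quotient 3, remainder 964
32873 ÷ 964 → quotient 34, remainder 97

34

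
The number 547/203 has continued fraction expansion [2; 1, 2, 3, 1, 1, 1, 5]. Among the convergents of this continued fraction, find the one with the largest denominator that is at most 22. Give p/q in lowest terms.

35/13

a_0 = 2: 2/1  (≤ bound)
a_1 = 1: 3/1  (≤ bound)
a_2 = 2: 8/3  (≤ bound)
a_3 = 3: 27/10  (≤ bound)
a_4 = 1: 35/13  (≤ bound)
a_5 = 1: 62/23  (> 22, stop)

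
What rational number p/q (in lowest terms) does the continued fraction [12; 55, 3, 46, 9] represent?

Compute successive convergents:
a_0 = 12: 12/1
a_1 = 55: 661/55
a_2 = 3: 1995/166
a_3 = 46: 92431/7691
a_4 = 9: 833874/69385

833874/69385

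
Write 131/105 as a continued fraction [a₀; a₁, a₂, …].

[1; 4, 26]

131 = 1·105 + 26, so a_0 = 1
105 = 4·26 + 1, so a_1 = 4
26 = 26·1 + 0, so a_2 = 26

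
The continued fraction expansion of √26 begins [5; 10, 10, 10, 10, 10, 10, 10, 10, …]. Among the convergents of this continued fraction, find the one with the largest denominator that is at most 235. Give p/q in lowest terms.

List convergents until the denominator exceeds the bound:
a_0 = 5: 5/1  (≤ bound)
a_1 = 10: 51/10  (≤ bound)
a_2 = 10: 515/101  (≤ bound)
a_3 = 10: 5201/1020  (> 235, stop)

515/101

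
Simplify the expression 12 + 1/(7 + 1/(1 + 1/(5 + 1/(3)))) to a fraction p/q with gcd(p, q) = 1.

a_0 = 12: 12/1
a_1 = 7: 85/7
a_2 = 1: 97/8
a_3 = 5: 570/47
a_4 = 3: 1807/149

1807/149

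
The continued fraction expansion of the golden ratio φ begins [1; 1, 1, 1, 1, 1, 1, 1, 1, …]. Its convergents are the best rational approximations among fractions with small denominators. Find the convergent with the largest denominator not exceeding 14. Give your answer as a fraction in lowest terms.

a_0 = 1: 1/1  (≤ bound)
a_1 = 1: 2/1  (≤ bound)
a_2 = 1: 3/2  (≤ bound)
a_3 = 1: 5/3  (≤ bound)
a_4 = 1: 8/5  (≤ bound)
a_5 = 1: 13/8  (≤ bound)
a_6 = 1: 21/13  (≤ bound)
a_7 = 1: 34/21  (> 14, stop)

21/13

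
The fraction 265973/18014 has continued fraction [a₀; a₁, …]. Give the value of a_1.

Run the Euclidean algorithm, recording each quotient:
265973 = 14·18014 + 13777, so a_0 = 14
18014 = 1·13777 + 4237, so a_1 = 1

1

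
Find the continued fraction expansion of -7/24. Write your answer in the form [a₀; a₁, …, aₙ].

[-1; 1, 2, 2, 3]

-7 ÷ 24 → quotient -1, remainder 17
24 ÷ 17 → quotient 1, remainder 7
17 ÷ 7 → quotient 2, remainder 3
7 ÷ 3 → quotient 2, remainder 1
3 ÷ 1 → quotient 3, remainder 0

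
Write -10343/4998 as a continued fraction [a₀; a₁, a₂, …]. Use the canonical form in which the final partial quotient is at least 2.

-10343 ÷ 4998 → quotient -3, remainder 4651
4998 ÷ 4651 → quotient 1, remainder 347
4651 ÷ 347 → quotient 13, remainder 140
347 ÷ 140 → quotient 2, remainder 67
140 ÷ 67 → quotient 2, remainder 6
67 ÷ 6 → quotient 11, remainder 1
6 ÷ 1 → quotient 6, remainder 0

[-3; 1, 13, 2, 2, 11, 6]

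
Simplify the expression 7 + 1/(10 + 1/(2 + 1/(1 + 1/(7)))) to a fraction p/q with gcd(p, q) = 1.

1689/238

Start with 7.
1 + 1/(7/1) = 1 + 1/7 = 8/7
2 + 1/(8/7) = 2 + 7/8 = 23/8
10 + 1/(23/8) = 10 + 8/23 = 238/23
7 + 1/(238/23) = 7 + 23/238 = 1689/238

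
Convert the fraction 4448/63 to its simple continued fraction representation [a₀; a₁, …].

4448 = 70·63 + 38, so a_0 = 70
63 = 1·38 + 25, so a_1 = 1
38 = 1·25 + 13, so a_2 = 1
25 = 1·13 + 12, so a_3 = 1
13 = 1·12 + 1, so a_4 = 1
12 = 12·1 + 0, so a_5 = 12

[70; 1, 1, 1, 1, 12]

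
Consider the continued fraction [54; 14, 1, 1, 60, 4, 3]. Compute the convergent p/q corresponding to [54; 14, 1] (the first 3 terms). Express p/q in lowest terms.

a_0 = 54: 54/1
a_1 = 14: 757/14
a_2 = 1: 811/15

811/15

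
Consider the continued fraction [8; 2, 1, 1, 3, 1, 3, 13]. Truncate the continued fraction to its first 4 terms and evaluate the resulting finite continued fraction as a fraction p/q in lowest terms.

42/5

a_0 = 8: 8/1
a_1 = 2: 17/2
a_2 = 1: 25/3
a_3 = 1: 42/5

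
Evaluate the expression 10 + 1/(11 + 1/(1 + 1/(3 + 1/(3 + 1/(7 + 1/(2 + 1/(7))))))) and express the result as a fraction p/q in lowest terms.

179926/17841

Start with 7.
2 + 1/(7/1) = 2 + 1/7 = 15/7
7 + 1/(15/7) = 7 + 7/15 = 112/15
3 + 1/(112/15) = 3 + 15/112 = 351/112
3 + 1/(351/112) = 3 + 112/351 = 1165/351
1 + 1/(1165/351) = 1 + 351/1165 = 1516/1165
11 + 1/(1516/1165) = 11 + 1165/1516 = 17841/1516
10 + 1/(17841/1516) = 10 + 1516/17841 = 179926/17841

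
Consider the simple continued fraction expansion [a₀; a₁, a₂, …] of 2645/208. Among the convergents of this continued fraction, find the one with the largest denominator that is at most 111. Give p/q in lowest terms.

852/67

List convergents until the denominator exceeds the bound:
a_0 = 12: 12/1  (≤ bound)
a_1 = 1: 13/1  (≤ bound)
a_2 = 2: 38/3  (≤ bound)
a_3 = 1: 51/4  (≤ bound)
a_4 = 1: 89/7  (≤ bound)
a_5 = 9: 852/67  (≤ bound)
a_6 = 3: 2645/208  (> 111, stop)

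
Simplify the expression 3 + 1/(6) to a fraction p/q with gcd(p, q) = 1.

19/6

Start with 6.
3 + 1/(6/1) = 3 + 1/6 = 19/6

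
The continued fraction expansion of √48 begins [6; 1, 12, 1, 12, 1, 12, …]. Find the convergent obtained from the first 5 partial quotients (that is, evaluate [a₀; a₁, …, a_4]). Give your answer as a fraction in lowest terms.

1254/181

Starting at the tail and folding back:
Start with 12.
1 + 1/(12/1) = 1 + 1/12 = 13/12
12 + 1/(13/12) = 12 + 12/13 = 168/13
1 + 1/(168/13) = 1 + 13/168 = 181/168
6 + 1/(181/168) = 6 + 168/181 = 1254/181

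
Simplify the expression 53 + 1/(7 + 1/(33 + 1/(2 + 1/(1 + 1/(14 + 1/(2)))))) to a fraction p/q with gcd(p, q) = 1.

1133471/21329

a_0 = 53: 53/1
a_1 = 7: 372/7
a_2 = 33: 12329/232
a_3 = 2: 25030/471
a_4 = 1: 37359/703
a_5 = 14: 548056/10313
a_6 = 2: 1133471/21329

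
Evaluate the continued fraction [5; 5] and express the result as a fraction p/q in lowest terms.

a_0 = 5: 5/1
a_1 = 5: 26/5

26/5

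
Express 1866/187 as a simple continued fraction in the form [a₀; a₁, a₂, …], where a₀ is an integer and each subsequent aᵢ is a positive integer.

⌊1866/187⌋ = 9, remainder 183
⌊187/183⌋ = 1, remainder 4
⌊183/4⌋ = 45, remainder 3
⌊4/3⌋ = 1, remainder 1
⌊3/1⌋ = 3, remainder 0

[9; 1, 45, 1, 3]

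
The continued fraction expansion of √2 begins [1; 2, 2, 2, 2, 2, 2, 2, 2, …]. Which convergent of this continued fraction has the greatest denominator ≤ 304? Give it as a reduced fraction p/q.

239/169

a_0 = 1: 1/1  (≤ bound)
a_1 = 2: 3/2  (≤ bound)
a_2 = 2: 7/5  (≤ bound)
a_3 = 2: 17/12  (≤ bound)
a_4 = 2: 41/29  (≤ bound)
a_5 = 2: 99/70  (≤ bound)
a_6 = 2: 239/169  (≤ bound)
a_7 = 2: 577/408  (> 304, stop)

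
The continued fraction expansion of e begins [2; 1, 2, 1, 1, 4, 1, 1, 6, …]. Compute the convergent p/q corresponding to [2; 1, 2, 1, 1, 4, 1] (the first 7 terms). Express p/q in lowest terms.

Start with 1.
4 + 1/(1/1) = 4 + 1/1 = 5/1
1 + 1/(5/1) = 1 + 1/5 = 6/5
1 + 1/(6/5) = 1 + 5/6 = 11/6
2 + 1/(11/6) = 2 + 6/11 = 28/11
1 + 1/(28/11) = 1 + 11/28 = 39/28
2 + 1/(39/28) = 2 + 28/39 = 106/39

106/39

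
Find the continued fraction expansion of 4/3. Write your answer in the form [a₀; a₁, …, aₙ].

[1; 3]

Repeatedly divide and take the remainder:
⌊4/3⌋ = 1, remainder 1
⌊3/1⌋ = 3, remainder 0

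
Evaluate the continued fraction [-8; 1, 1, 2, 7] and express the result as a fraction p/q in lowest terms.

a_0 = -8: -8/1
a_1 = 1: -7/1
a_2 = 1: -15/2
a_3 = 2: -37/5
a_4 = 7: -274/37

-274/37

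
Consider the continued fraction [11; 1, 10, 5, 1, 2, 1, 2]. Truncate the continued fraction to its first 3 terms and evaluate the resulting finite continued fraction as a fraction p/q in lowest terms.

131/11

a_0 = 11: 11/1
a_1 = 1: 12/1
a_2 = 10: 131/11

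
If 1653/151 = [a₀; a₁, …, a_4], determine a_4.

7

1653 = 10·151 + 143, so a_0 = 10
151 = 1·143 + 8, so a_1 = 1
143 = 17·8 + 7, so a_2 = 17
8 = 1·7 + 1, so a_3 = 1
7 = 7·1 + 0, so a_4 = 7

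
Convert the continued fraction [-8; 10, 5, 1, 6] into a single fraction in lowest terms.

Starting at the tail and folding back:
Start with 6.
1 + 1/(6/1) = 1 + 1/6 = 7/6
5 + 1/(7/6) = 5 + 6/7 = 41/7
10 + 1/(41/7) = 10 + 7/41 = 417/41
-8 + 1/(417/41) = -8 + 41/417 = -3295/417

-3295/417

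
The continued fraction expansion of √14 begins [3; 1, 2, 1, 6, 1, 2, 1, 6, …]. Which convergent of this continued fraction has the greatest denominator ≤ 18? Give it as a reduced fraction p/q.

List convergents until the denominator exceeds the bound:
a_0 = 3: 3/1  (≤ bound)
a_1 = 1: 4/1  (≤ bound)
a_2 = 2: 11/3  (≤ bound)
a_3 = 1: 15/4  (≤ bound)
a_4 = 6: 101/27  (> 18, stop)

15/4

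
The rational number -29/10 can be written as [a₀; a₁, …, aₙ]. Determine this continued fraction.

[-3; 10]

Apply division with remainder until the remainder is 0:
-29 = -3·10 + 1, so a_0 = -3
10 = 10·1 + 0, so a_1 = 10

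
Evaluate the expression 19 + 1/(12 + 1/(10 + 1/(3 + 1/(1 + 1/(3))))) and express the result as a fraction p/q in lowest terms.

a_0 = 19: 19/1
a_1 = 12: 229/12
a_2 = 10: 2309/121
a_3 = 3: 7156/375
a_4 = 1: 9465/496
a_5 = 3: 35551/1863

35551/1863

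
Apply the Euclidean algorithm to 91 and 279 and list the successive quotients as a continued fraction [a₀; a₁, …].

Repeatedly divide and take the remainder:
91 ÷ 279 → quotient 0, remainder 91
279 ÷ 91 → quotient 3, remainder 6
91 ÷ 6 → quotient 15, remainder 1
6 ÷ 1 → quotient 6, remainder 0

[0; 3, 15, 6]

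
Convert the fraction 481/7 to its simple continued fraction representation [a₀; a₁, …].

[68; 1, 2, 2]

⌊481/7⌋ = 68, remainder 5
⌊7/5⌋ = 1, remainder 2
⌊5/2⌋ = 2, remainder 1
⌊2/1⌋ = 2, remainder 0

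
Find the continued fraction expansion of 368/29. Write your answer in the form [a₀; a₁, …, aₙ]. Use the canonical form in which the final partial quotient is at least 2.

368 = 12·29 + 20, so a_0 = 12
29 = 1·20 + 9, so a_1 = 1
20 = 2·9 + 2, so a_2 = 2
9 = 4·2 + 1, so a_3 = 4
2 = 2·1 + 0, so a_4 = 2

[12; 1, 2, 4, 2]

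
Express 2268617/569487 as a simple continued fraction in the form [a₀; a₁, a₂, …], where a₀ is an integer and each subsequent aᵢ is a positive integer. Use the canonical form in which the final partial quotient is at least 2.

[3; 1, 60, 31, 1, 1, 10, 14]

Apply division with remainder until the remainder is 0:
2268617 ÷ 569487 → quotient 3, remainder 560156
569487 ÷ 560156 → quotient 1, remainder 9331
560156 ÷ 9331 → quotient 60, remainder 296
9331 ÷ 296 → quotient 31, remainder 155
296 ÷ 155 → quotient 1, remainder 141
155 ÷ 141 → quotient 1, remainder 14
141 ÷ 14 → quotient 10, remainder 1
14 ÷ 1 → quotient 14, remainder 0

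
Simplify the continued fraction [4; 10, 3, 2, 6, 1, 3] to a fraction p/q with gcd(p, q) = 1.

Build up convergents one term at a time:
a_0 = 4: 4/1
a_1 = 10: 41/10
a_2 = 3: 127/31
a_3 = 2: 295/72
a_4 = 6: 1897/463
a_5 = 1: 2192/535
a_6 = 3: 8473/2068

8473/2068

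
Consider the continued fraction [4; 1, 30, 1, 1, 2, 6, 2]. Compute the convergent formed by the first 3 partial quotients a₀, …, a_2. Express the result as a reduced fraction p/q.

a_0 = 4: 4/1
a_1 = 1: 5/1
a_2 = 30: 154/31

154/31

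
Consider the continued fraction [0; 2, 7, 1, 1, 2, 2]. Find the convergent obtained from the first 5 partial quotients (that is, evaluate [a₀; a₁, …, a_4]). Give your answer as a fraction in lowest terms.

15/32

a_0 = 0: 0/1
a_1 = 2: 1/2
a_2 = 7: 7/15
a_3 = 1: 8/17
a_4 = 1: 15/32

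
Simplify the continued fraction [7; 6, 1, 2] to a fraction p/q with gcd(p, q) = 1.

143/20

Collapse the nested fraction from the inside out:
Start with 2.
1 + 1/(2/1) = 1 + 1/2 = 3/2
6 + 1/(3/2) = 6 + 2/3 = 20/3
7 + 1/(20/3) = 7 + 3/20 = 143/20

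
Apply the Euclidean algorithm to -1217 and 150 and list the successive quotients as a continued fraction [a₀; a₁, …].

Apply division with remainder until the remainder is 0:
⌊-1217/150⌋ = -9, remainder 133
⌊150/133⌋ = 1, remainder 17
⌊133/17⌋ = 7, remainder 14
⌊17/14⌋ = 1, remainder 3
⌊14/3⌋ = 4, remainder 2
⌊3/2⌋ = 1, remainder 1
⌊2/1⌋ = 2, remainder 0

[-9; 1, 7, 1, 4, 1, 2]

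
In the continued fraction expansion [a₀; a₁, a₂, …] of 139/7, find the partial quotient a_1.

1

Apply division with remainder until the remainder is 0:
139 = 19·7 + 6, so a_0 = 19
7 = 1·6 + 1, so a_1 = 1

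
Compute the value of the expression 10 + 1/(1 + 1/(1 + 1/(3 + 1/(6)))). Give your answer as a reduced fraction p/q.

Start with 6.
3 + 1/(6/1) = 3 + 1/6 = 19/6
1 + 1/(19/6) = 1 + 6/19 = 25/19
1 + 1/(25/19) = 1 + 19/25 = 44/25
10 + 1/(44/25) = 10 + 25/44 = 465/44

465/44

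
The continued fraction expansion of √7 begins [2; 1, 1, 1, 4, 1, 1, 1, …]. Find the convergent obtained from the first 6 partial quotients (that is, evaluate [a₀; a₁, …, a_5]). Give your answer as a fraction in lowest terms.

45/17

Compute successive convergents:
a_0 = 2: 2/1
a_1 = 1: 3/1
a_2 = 1: 5/2
a_3 = 1: 8/3
a_4 = 4: 37/14
a_5 = 1: 45/17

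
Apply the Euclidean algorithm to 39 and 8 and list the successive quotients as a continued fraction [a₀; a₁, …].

39 = 4·8 + 7, so a_0 = 4
8 = 1·7 + 1, so a_1 = 1
7 = 7·1 + 0, so a_2 = 7

[4; 1, 7]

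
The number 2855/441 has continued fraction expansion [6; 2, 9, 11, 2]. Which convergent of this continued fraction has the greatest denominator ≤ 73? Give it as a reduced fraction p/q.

List convergents until the denominator exceeds the bound:
a_0 = 6: 6/1  (≤ bound)
a_1 = 2: 13/2  (≤ bound)
a_2 = 9: 123/19  (≤ bound)
a_3 = 11: 1366/211  (> 73, stop)

123/19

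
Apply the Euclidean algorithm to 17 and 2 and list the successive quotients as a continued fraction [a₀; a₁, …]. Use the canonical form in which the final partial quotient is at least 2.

[8; 2]

Repeatedly divide and take the remainder:
17 ÷ 2 → quotient 8, remainder 1
2 ÷ 1 → quotient 2, remainder 0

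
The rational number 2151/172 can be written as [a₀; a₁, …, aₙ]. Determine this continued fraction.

2151 ÷ 172 → quotient 12, remainder 87
172 ÷ 87 → quotient 1, remainder 85
87 ÷ 85 → quotient 1, remainder 2
85 ÷ 2 → quotient 42, remainder 1
2 ÷ 1 → quotient 2, remainder 0

[12; 1, 1, 42, 2]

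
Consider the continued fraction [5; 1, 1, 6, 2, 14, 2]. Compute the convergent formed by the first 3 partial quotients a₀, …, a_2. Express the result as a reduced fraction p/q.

Use the convergent recurrence hₖ = aₖ·hₖ₋₁ + hₖ₋₂ (and likewise for the denominators kₖ):
a_0 = 5: 5/1
a_1 = 1: 6/1
a_2 = 1: 11/2

11/2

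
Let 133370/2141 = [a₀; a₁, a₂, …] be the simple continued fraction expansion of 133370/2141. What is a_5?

Run the Euclidean algorithm, recording each quotient:
133370 = 62·2141 + 628, so a_0 = 62
2141 = 3·628 + 257, so a_1 = 3
628 = 2·257 + 114, so a_2 = 2
257 = 2·114 + 29, so a_3 = 2
114 = 3·29 + 27, so a_4 = 3
29 = 1·27 + 2, so a_5 = 1

1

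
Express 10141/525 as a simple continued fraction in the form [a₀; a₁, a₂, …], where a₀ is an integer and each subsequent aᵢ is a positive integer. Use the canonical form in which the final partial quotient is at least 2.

10141 = 19·525 + 166, so a_0 = 19
525 = 3·166 + 27, so a_1 = 3
166 = 6·27 + 4, so a_2 = 6
27 = 6·4 + 3, so a_3 = 6
4 = 1·3 + 1, so a_4 = 1
3 = 3·1 + 0, so a_5 = 3

[19; 3, 6, 6, 1, 3]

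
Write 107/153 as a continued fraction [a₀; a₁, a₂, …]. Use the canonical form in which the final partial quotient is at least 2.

[0; 1, 2, 3, 15]

107 = 0·153 + 107, so a_0 = 0
153 = 1·107 + 46, so a_1 = 1
107 = 2·46 + 15, so a_2 = 2
46 = 3·15 + 1, so a_3 = 3
15 = 15·1 + 0, so a_4 = 15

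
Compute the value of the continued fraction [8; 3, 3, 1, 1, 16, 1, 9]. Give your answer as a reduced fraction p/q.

33359/4017

Build up convergents one term at a time:
a_0 = 8: 8/1
a_1 = 3: 25/3
a_2 = 3: 83/10
a_3 = 1: 108/13
a_4 = 1: 191/23
a_5 = 16: 3164/381
a_6 = 1: 3355/404
a_7 = 9: 33359/4017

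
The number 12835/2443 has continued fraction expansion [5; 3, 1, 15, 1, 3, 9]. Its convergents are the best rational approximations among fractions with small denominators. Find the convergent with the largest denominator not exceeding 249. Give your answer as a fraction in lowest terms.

352/67

a_0 = 5: 5/1  (≤ bound)
a_1 = 3: 16/3  (≤ bound)
a_2 = 1: 21/4  (≤ bound)
a_3 = 15: 331/63  (≤ bound)
a_4 = 1: 352/67  (≤ bound)
a_5 = 3: 1387/264  (> 249, stop)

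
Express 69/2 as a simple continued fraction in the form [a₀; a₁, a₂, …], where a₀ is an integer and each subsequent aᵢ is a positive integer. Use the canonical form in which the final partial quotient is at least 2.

⌊69/2⌋ = 34, remainder 1
⌊2/1⌋ = 2, remainder 0

[34; 2]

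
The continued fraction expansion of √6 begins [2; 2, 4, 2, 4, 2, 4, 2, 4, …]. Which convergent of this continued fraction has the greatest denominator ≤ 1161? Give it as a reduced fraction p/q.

List convergents until the denominator exceeds the bound:
a_0 = 2: 2/1  (≤ bound)
a_1 = 2: 5/2  (≤ bound)
a_2 = 4: 22/9  (≤ bound)
a_3 = 2: 49/20  (≤ bound)
a_4 = 4: 218/89  (≤ bound)
a_5 = 2: 485/198  (≤ bound)
a_6 = 4: 2158/881  (≤ bound)
a_7 = 2: 4801/1960  (> 1161, stop)

2158/881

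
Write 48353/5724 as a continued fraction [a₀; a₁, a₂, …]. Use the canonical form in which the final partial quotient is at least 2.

⌊48353/5724⌋ = 8, remainder 2561
⌊5724/2561⌋ = 2, remainder 602
⌊2561/602⌋ = 4, remainder 153
⌊602/153⌋ = 3, remainder 143
⌊153/143⌋ = 1, remainder 10
⌊143/10⌋ = 14, remainder 3
⌊10/3⌋ = 3, remainder 1
⌊3/1⌋ = 3, remainder 0

[8; 2, 4, 3, 1, 14, 3, 3]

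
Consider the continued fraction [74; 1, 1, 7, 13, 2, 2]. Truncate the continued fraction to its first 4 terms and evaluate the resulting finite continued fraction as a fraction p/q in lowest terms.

1118/15

Build up convergents one term at a time:
a_0 = 74: 74/1
a_1 = 1: 75/1
a_2 = 1: 149/2
a_3 = 7: 1118/15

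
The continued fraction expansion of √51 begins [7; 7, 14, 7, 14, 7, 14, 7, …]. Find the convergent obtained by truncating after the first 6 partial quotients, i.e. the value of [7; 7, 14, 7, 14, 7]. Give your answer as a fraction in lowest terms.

Work from the innermost term outward:
Start with 7.
14 + 1/(7/1) = 14 + 1/7 = 99/7
7 + 1/(99/7) = 7 + 7/99 = 700/99
14 + 1/(700/99) = 14 + 99/700 = 9899/700
7 + 1/(9899/700) = 7 + 700/9899 = 69993/9899
7 + 1/(69993/9899) = 7 + 9899/69993 = 499850/69993

499850/69993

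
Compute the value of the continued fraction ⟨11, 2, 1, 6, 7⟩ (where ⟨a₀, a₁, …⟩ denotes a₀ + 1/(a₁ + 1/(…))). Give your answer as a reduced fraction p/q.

1623/143

Start with 7.
6 + 1/(7/1) = 6 + 1/7 = 43/7
1 + 1/(43/7) = 1 + 7/43 = 50/43
2 + 1/(50/43) = 2 + 43/50 = 143/50
11 + 1/(143/50) = 11 + 50/143 = 1623/143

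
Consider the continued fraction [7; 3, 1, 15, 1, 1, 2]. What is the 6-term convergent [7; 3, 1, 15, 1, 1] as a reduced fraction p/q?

Use the convergent recurrence hₖ = aₖ·hₖ₋₁ + hₖ₋₂ (and likewise for the denominators kₖ):
a_0 = 7: 7/1
a_1 = 3: 22/3
a_2 = 1: 29/4
a_3 = 15: 457/63
a_4 = 1: 486/67
a_5 = 1: 943/130

943/130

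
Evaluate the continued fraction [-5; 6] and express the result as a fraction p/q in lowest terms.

-29/6

a_0 = -5: -5/1
a_1 = 6: -29/6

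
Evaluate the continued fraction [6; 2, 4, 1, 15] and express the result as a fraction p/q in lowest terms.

Build up convergents one term at a time:
a_0 = 6: 6/1
a_1 = 2: 13/2
a_2 = 4: 58/9
a_3 = 1: 71/11
a_4 = 15: 1123/174

1123/174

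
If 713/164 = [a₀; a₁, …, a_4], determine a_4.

⌊713/164⌋ = 4, remainder 57
⌊164/57⌋ = 2, remainder 50
⌊57/50⌋ = 1, remainder 7
⌊50/7⌋ = 7, remainder 1
⌊7/1⌋ = 7, remainder 0

7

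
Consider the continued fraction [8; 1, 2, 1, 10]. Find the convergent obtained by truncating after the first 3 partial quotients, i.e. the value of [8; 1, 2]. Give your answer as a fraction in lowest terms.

Start with 2.
1 + 1/(2/1) = 1 + 1/2 = 3/2
8 + 1/(3/2) = 8 + 2/3 = 26/3

26/3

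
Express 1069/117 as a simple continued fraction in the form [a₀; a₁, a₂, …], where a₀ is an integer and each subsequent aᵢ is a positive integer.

[9; 7, 3, 5]

Run the Euclidean algorithm, recording each quotient:
⌊1069/117⌋ = 9, remainder 16
⌊117/16⌋ = 7, remainder 5
⌊16/5⌋ = 3, remainder 1
⌊5/1⌋ = 5, remainder 0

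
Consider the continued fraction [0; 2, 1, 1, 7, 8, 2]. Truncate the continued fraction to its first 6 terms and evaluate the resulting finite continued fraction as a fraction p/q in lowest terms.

122/309

Build up convergents one term at a time:
a_0 = 0: 0/1
a_1 = 2: 1/2
a_2 = 1: 1/3
a_3 = 1: 2/5
a_4 = 7: 15/38
a_5 = 8: 122/309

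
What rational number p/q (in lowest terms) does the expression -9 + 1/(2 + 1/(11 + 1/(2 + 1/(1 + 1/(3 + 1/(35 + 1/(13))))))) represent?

-1022009/119939

a_0 = -9: -9/1
a_1 = 2: -17/2
a_2 = 11: -196/23
a_3 = 2: -409/48
a_4 = 1: -605/71
a_5 = 3: -2224/261
a_6 = 35: -78445/9206
a_7 = 13: -1022009/119939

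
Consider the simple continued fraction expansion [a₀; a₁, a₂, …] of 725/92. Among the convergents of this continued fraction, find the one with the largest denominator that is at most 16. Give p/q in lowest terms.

List convergents until the denominator exceeds the bound:
a_0 = 7: 7/1  (≤ bound)
a_1 = 1: 8/1  (≤ bound)
a_2 = 7: 63/8  (≤ bound)
a_3 = 2: 134/17  (> 16, stop)

63/8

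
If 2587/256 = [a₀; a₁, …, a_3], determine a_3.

13

2587 = 10·256 + 27, so a_0 = 10
256 = 9·27 + 13, so a_1 = 9
27 = 2·13 + 1, so a_2 = 2
13 = 13·1 + 0, so a_3 = 13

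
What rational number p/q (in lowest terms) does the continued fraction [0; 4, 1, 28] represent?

Start with 28.
1 + 1/(28/1) = 1 + 1/28 = 29/28
4 + 1/(29/28) = 4 + 28/29 = 144/29
0 + 1/(144/29) = 0 + 29/144 = 29/144

29/144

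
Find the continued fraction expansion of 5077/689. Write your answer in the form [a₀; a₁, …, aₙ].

5077 = 7·689 + 254, so a_0 = 7
689 = 2·254 + 181, so a_1 = 2
254 = 1·181 + 73, so a_2 = 1
181 = 2·73 + 35, so a_3 = 2
73 = 2·35 + 3, so a_4 = 2
35 = 11·3 + 2, so a_5 = 11
3 = 1·2 + 1, so a_6 = 1
2 = 2·1 + 0, so a_7 = 2

[7; 2, 1, 2, 2, 11, 1, 2]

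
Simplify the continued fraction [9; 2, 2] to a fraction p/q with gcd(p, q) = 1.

47/5

Work from the innermost term outward:
Start with 2.
2 + 1/(2/1) = 2 + 1/2 = 5/2
9 + 1/(5/2) = 9 + 2/5 = 47/5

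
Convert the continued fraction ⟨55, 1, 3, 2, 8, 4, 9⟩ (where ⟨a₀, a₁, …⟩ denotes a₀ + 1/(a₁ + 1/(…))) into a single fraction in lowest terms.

161361/2893

Collapse the nested fraction from the inside out:
Start with 9.
4 + 1/(9/1) = 4 + 1/9 = 37/9
8 + 1/(37/9) = 8 + 9/37 = 305/37
2 + 1/(305/37) = 2 + 37/305 = 647/305
3 + 1/(647/305) = 3 + 305/647 = 2246/647
1 + 1/(2246/647) = 1 + 647/2246 = 2893/2246
55 + 1/(2893/2246) = 55 + 2246/2893 = 161361/2893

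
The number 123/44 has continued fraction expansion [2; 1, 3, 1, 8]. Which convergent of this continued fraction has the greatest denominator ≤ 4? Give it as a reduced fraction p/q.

11/4

List convergents until the denominator exceeds the bound:
a_0 = 2: 2/1  (≤ bound)
a_1 = 1: 3/1  (≤ bound)
a_2 = 3: 11/4  (≤ bound)
a_3 = 1: 14/5  (> 4, stop)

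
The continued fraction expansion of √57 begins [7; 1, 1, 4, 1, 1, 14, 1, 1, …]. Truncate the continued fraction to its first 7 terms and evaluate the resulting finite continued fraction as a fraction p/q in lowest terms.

2197/291

Collapse the nested fraction from the inside out:
Start with 14.
1 + 1/(14/1) = 1 + 1/14 = 15/14
1 + 1/(15/14) = 1 + 14/15 = 29/15
4 + 1/(29/15) = 4 + 15/29 = 131/29
1 + 1/(131/29) = 1 + 29/131 = 160/131
1 + 1/(160/131) = 1 + 131/160 = 291/160
7 + 1/(291/160) = 7 + 160/291 = 2197/291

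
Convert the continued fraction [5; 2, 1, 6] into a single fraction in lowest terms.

Start with 6.
1 + 1/(6/1) = 1 + 1/6 = 7/6
2 + 1/(7/6) = 2 + 6/7 = 20/7
5 + 1/(20/7) = 5 + 7/20 = 107/20

107/20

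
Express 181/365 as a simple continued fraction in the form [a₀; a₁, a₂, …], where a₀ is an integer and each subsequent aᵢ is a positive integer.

181 = 0·365 + 181, so a_0 = 0
365 = 2·181 + 3, so a_1 = 2
181 = 60·3 + 1, so a_2 = 60
3 = 3·1 + 0, so a_3 = 3

[0; 2, 60, 3]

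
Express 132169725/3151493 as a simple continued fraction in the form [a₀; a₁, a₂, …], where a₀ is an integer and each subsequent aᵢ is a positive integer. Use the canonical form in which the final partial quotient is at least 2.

⌊132169725/3151493⌋ = 41, remainder 2958512
⌊3151493/2958512⌋ = 1, remainder 192981
⌊2958512/192981⌋ = 15, remainder 63797
⌊192981/63797⌋ = 3, remainder 1590
⌊63797/1590⌋ = 40, remainder 197
⌊1590/197⌋ = 8, remainder 14
⌊197/14⌋ = 14, remainder 1
⌊14/1⌋ = 14, remainder 0

[41; 1, 15, 3, 40, 8, 14, 14]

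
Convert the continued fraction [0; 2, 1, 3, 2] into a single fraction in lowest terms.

Compute successive convergents:
a_0 = 0: 0/1
a_1 = 2: 1/2
a_2 = 1: 1/3
a_3 = 3: 4/11
a_4 = 2: 9/25

9/25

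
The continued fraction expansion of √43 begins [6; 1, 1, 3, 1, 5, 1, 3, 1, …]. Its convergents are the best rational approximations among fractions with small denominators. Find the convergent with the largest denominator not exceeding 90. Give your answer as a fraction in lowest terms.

400/61

a_0 = 6: 6/1  (≤ bound)
a_1 = 1: 7/1  (≤ bound)
a_2 = 1: 13/2  (≤ bound)
a_3 = 3: 46/7  (≤ bound)
a_4 = 1: 59/9  (≤ bound)
a_5 = 5: 341/52  (≤ bound)
a_6 = 1: 400/61  (≤ bound)
a_7 = 3: 1541/235  (> 90, stop)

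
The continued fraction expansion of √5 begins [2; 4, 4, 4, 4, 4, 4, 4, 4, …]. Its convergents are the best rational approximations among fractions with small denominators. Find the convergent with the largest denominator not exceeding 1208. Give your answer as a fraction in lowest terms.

682/305

a_0 = 2: 2/1  (≤ bound)
a_1 = 4: 9/4  (≤ bound)
a_2 = 4: 38/17  (≤ bound)
a_3 = 4: 161/72  (≤ bound)
a_4 = 4: 682/305  (≤ bound)
a_5 = 4: 2889/1292  (> 1208, stop)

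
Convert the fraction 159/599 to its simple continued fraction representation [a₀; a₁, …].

[0; 3, 1, 3, 3, 2, 1, 3]

159 = 0·599 + 159, so a_0 = 0
599 = 3·159 + 122, so a_1 = 3
159 = 1·122 + 37, so a_2 = 1
122 = 3·37 + 11, so a_3 = 3
37 = 3·11 + 4, so a_4 = 3
11 = 2·4 + 3, so a_5 = 2
4 = 1·3 + 1, so a_6 = 1
3 = 3·1 + 0, so a_7 = 3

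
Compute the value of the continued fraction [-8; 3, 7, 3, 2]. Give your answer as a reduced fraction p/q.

a_0 = -8: -8/1
a_1 = 3: -23/3
a_2 = 7: -169/22
a_3 = 3: -530/69
a_4 = 2: -1229/160

-1229/160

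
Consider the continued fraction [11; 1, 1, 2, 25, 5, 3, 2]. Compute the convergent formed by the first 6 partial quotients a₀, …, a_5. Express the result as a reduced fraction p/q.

Starting at the tail and folding back:
Start with 5.
25 + 1/(5/1) = 25 + 1/5 = 126/5
2 + 1/(126/5) = 2 + 5/126 = 257/126
1 + 1/(257/126) = 1 + 126/257 = 383/257
1 + 1/(383/257) = 1 + 257/383 = 640/383
11 + 1/(640/383) = 11 + 383/640 = 7423/640

7423/640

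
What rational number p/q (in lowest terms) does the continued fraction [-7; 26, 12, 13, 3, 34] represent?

Starting at the tail and folding back:
Start with 34.
3 + 1/(34/1) = 3 + 1/34 = 103/34
13 + 1/(103/34) = 13 + 34/103 = 1373/103
12 + 1/(1373/103) = 12 + 103/1373 = 16579/1373
26 + 1/(16579/1373) = 26 + 1373/16579 = 432427/16579
-7 + 1/(432427/16579) = -7 + 16579/432427 = -3010410/432427

-3010410/432427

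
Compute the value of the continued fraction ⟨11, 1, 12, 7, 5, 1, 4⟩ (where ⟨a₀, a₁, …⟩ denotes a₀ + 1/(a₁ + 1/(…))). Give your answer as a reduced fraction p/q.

a_0 = 11: 11/1
a_1 = 1: 12/1
a_2 = 12: 155/13
a_3 = 7: 1097/92
a_4 = 5: 5640/473
a_5 = 1: 6737/565
a_6 = 4: 32588/2733

32588/2733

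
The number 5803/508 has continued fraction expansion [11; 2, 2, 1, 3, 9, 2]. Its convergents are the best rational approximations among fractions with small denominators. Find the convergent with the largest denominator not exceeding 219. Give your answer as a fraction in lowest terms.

297/26

a_0 = 11: 11/1  (≤ bound)
a_1 = 2: 23/2  (≤ bound)
a_2 = 2: 57/5  (≤ bound)
a_3 = 1: 80/7  (≤ bound)
a_4 = 3: 297/26  (≤ bound)
a_5 = 9: 2753/241  (> 219, stop)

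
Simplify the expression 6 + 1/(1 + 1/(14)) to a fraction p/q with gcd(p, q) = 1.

Build up convergents one term at a time:
a_0 = 6: 6/1
a_1 = 1: 7/1
a_2 = 14: 104/15

104/15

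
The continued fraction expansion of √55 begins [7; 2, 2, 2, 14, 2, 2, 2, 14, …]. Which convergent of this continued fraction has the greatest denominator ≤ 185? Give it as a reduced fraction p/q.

List convergents until the denominator exceeds the bound:
a_0 = 7: 7/1  (≤ bound)
a_1 = 2: 15/2  (≤ bound)
a_2 = 2: 37/5  (≤ bound)
a_3 = 2: 89/12  (≤ bound)
a_4 = 14: 1283/173  (≤ bound)
a_5 = 2: 2655/358  (> 185, stop)

1283/173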